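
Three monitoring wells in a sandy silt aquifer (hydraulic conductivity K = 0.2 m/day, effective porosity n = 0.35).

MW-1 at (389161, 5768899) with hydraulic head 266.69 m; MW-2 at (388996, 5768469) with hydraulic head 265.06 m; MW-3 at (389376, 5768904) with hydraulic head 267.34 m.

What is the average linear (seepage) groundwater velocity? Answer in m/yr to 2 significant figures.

Taking MW-1 as reference: MW-2−MW-1 = (-165, -430, -1.63); MW-3−MW-1 = (215, 5, +0.65).
Determinant of the coordinate differences = (-165)·5 − 215·(-430) = 91625.
∂h/∂x = [(-1.63)·5 − (+0.65)·(-430)] / 91625 = +0.002962
∂h/∂y = [(-165)·(+0.65) − 215·(-1.63)] / 91625 = +0.002654
|∇h| = √(0.002962² + 0.002654²) = 0.003977
Seepage velocity v = K·i/n = 0.2 × 0.003977 / 0.35 = 0.002273 m/day = 0.8302 m/yr.

0.83 m/yr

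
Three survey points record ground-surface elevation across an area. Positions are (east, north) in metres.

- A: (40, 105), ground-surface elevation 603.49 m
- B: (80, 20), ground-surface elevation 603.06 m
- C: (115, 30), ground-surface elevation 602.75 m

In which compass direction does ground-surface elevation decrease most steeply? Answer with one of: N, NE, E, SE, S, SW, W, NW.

Three-point gradient (reference A): Δ to B = (40, -85, -0.43), Δ to C = (75, -75, -0.74).
∂z/∂x = -0.009081, ∂z/∂y = +0.0007852 (det = 3375).
Steepest decrease is along −∇f = (+0.009081 E, -0.0007852 N) → east.

E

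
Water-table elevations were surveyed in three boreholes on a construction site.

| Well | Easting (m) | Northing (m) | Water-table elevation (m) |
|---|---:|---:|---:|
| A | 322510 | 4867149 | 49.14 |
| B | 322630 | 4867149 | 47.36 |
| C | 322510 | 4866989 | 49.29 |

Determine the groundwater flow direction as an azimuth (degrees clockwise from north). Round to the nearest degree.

086°

∂h/∂x = (47.36 − 49.14) / (322630 − 322510) = -0.01483
∂h/∂y = (49.29 − 49.14) / (4866989 − 4867149) = -0.0009375
Flow direction (−∇h) has components (+0.01483 E, +0.0009375 N).
Azimuth = atan2(E, N) = atan2(+0.01483, +0.0009375) = 86.4° ≈ 086°.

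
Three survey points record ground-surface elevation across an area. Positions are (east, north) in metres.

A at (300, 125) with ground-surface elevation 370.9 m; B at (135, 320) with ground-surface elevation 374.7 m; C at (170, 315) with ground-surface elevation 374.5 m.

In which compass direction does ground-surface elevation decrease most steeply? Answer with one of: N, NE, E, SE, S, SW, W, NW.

S

Taking A as reference: B−A = (-165, 195, +3.8); C−A = (-130, 190, +3.6).
Solve a·Δx + b·Δy = Δz: det = (-165)·190 − (-130)·195 = -6000.
∂z/∂x = [(+3.8)·190 − (+3.6)·195] / -6000 = -0.003333
∂z/∂y = [(-165)·(+3.6) − (-130)·(+3.8)] / -6000 = +0.01667
Steepest decrease is along −∇f = (+0.003333 E, -0.01667 N) → south.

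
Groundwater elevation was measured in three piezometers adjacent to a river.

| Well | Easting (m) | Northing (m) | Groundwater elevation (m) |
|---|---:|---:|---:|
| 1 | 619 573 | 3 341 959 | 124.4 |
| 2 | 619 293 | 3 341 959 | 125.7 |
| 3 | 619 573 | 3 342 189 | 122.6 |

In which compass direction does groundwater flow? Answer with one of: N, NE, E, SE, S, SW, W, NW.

∂h/∂x = (125.7 − 124.4) / (619293 − 619573) = -0.004643
∂h/∂y = (122.6 − 124.4) / (3342189 − 3341959) = -0.007826
Flow = −∇h = (+0.004643 east, +0.007826 north), which points northeast.

NE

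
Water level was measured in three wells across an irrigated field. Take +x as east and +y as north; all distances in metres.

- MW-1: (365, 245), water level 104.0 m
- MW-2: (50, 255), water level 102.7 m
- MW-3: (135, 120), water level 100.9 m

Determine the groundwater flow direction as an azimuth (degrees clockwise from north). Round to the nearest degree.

With h = a·x + b·y + c and MW-1 as origin, the differences give:
  (-315)·a + 10·b = -1.3
  (-230)·a + (-125)·b = -3.1
Eliminate b (×(-125) and ×10, subtract): 41675·a = 193.50 → a = ∂h/∂x = +0.004643
Back-substitute: b = ∂h/∂y = +0.01626.
Flow direction (−∇h) has components (-0.004643 E, -0.01626 N).
Azimuth = atan2(E, N) = atan2(-0.004643, -0.01626) = 195.9° ≈ 196°.

196°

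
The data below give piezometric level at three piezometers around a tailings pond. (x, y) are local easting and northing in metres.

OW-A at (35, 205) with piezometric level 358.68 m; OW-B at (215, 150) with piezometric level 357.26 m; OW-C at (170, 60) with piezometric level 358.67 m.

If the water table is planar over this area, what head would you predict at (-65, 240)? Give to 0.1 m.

Taking OW-A as reference: OW-B−OW-A = (180, -55, -1.42); OW-C−OW-A = (135, -145, -0.01).
Solve a·Δx + b·Δy = Δh: det = 180·(-145) − 135·(-55) = -18675.
∂h/∂x = [(-1.42)·(-145) − (-0.01)·(-55)] / -18675 = -0.01100
∂h/∂y = [180·(-0.01) − 135·(-1.42)] / -18675 = -0.01017
h(-65, 240) = 358.68 + (-0.01100)·(-100) + (-0.01017)·(35) = 358.68 +1.100 -0.356 = 359.424 m.

359.4 m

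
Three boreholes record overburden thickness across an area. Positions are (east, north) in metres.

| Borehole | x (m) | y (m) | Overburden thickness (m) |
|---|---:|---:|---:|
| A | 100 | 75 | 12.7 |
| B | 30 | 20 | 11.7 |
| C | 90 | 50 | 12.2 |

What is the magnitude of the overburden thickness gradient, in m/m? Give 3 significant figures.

With d = a·x + b·y + c and A as origin, the differences give:
  (-70)·a + (-55)·b = -1.0
  (-10)·a + (-25)·b = -0.5
Eliminate b (×(-25) and ×(-55), subtract): 1200·a = -2.50 → a = ∂d/∂x = -0.002083
Back-substitute: b = ∂d/∂y = +0.02083.
|∇f| = √(-0.002083² + 0.02083²) = 0.02093 m/m

0.0209 m/m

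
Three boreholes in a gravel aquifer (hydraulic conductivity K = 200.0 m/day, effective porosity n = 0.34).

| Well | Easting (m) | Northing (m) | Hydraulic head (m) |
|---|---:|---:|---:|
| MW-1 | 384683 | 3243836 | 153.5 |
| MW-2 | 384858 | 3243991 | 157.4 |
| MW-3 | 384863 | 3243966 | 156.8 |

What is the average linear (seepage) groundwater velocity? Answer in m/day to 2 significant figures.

14 m/day

With h = a·x + b·y + c and MW-1 as origin, the differences give:
  175·a + 155·b = +3.9
  180·a + 130·b = +3.3
Eliminate b (×130 and ×155, subtract): -5150·a = -4.50 → a = ∂h/∂x = +0.0008738
Back-substitute: b = ∂h/∂y = +0.02417.
|∇h| = √(0.0008738² + 0.02417²) = 0.02419
Seepage velocity v = K·i/n = 200.0 × 0.02419 / 0.34 = 14.23 m/day.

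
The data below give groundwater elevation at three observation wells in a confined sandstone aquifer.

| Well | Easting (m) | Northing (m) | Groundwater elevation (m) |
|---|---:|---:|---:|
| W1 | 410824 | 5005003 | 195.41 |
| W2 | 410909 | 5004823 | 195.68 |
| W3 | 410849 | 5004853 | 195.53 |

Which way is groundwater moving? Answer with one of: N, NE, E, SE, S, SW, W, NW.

With h = a·x + b·y + c and W1 as origin, the differences give:
  85·a + (-180)·b = +0.27
  25·a + (-150)·b = +0.12
Eliminate b (×(-150) and ×(-180), subtract): -8250·a = -18.900 → a = ∂h/∂x = +0.002291
Back-substitute: b = ∂h/∂y = -0.0004182.
Flow = −∇h = (-0.002291 east, +0.0004182 north), which points west.

W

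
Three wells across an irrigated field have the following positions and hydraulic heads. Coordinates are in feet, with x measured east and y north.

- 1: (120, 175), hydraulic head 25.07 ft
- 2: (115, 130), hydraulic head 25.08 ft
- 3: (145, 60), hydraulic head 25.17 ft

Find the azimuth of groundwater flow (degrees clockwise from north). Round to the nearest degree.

283°

Taking 1 as reference: 2−1 = (-5, -45, +0.01); 3−1 = (25, -115, +0.10).
Solve a·Δx + b·Δy = Δh: det = (-5)·(-115) − 25·(-45) = 1700.
∂h/∂x = [(+0.01)·(-115) − (+0.10)·(-45)] / 1700 = +0.001971
∂h/∂y = [(-5)·(+0.10) − 25·(+0.01)] / 1700 = -0.0004412
Flow direction (−∇h) has components (-0.001971 E, +0.0004412 N).
Azimuth = atan2(E, N) = atan2(-0.001971, +0.0004412) = 282.6° ≈ 283°.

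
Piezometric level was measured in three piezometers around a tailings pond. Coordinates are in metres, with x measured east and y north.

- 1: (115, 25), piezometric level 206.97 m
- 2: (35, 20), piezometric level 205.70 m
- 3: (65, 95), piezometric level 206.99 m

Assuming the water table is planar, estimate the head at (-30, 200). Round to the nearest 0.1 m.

Taking 1 as reference: 2−1 = (-80, -5, -1.27); 3−1 = (-50, 70, +0.02).
Determinant of the coordinate differences = (-80)·70 − (-50)·(-5) = -5850.
∂h/∂x = [(-1.27)·70 − (+0.02)·(-5)] / -5850 = +0.01518
∂h/∂y = [(-80)·(+0.02) − (-50)·(-1.27)] / -5850 = +0.01113
h(-30, 200) = 206.97 + (+0.01518)·(-145) + (+0.01113)·(175) = 206.97 -2.201 +1.947 = 206.716 m.

206.7 m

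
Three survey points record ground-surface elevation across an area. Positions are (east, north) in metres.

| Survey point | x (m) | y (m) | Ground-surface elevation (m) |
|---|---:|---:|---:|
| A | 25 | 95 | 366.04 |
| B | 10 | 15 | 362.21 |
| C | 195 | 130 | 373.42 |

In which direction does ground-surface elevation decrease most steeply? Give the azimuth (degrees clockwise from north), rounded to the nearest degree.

With z = a·x + b·y + c and A as origin, the differences give:
  (-15)·a + (-80)·b = -3.83
  170·a + 35·b = +7.38
Eliminate b (×35 and ×(-80), subtract): 13075·a = 456.350 → a = ∂z/∂x = +0.03490
Back-substitute: b = ∂z/∂y = +0.04133.
Steepest decrease is along −∇f: components (-0.03490 E, -0.04133 N).
Azimuth = atan2(-0.03490, -0.04133) = 220.2° ≈ 220°.

220°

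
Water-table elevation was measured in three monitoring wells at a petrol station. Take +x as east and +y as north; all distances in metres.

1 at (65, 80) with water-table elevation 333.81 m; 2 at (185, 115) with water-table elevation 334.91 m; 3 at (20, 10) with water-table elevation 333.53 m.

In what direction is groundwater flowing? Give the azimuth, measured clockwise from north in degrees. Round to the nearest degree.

Taking 1 as reference: 2−1 = (120, 35, +1.10); 3−1 = (-45, -70, -0.28).
Solve a·Δx + b·Δy = Δh: det = 120·(-70) − (-45)·35 = -6825.
∂h/∂x = [(+1.10)·(-70) − (-0.28)·35] / -6825 = +0.009846
∂h/∂y = [120·(-0.28) − (-45)·(+1.10)] / -6825 = -0.002330
Flow direction (−∇h) has components (-0.009846 E, +0.002330 N).
Azimuth = atan2(E, N) = atan2(-0.009846, +0.002330) = 283.3° ≈ 283°.

283°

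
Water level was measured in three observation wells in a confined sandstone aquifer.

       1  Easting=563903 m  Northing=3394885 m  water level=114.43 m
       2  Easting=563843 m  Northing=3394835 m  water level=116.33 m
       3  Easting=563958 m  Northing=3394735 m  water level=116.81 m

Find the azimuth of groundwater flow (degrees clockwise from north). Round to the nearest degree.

Differences from 1: to 2 (Δx, Δy, Δh) = (-60, -50, +1.90); to 3 = (55, -150, +2.38).
Solve a·Δx + b·Δy = Δh: det = (-60)·(-150) − 55·(-50) = 11750.
∂h/∂x = [(+1.90)·(-150) − (+2.38)·(-50)] / 11750 = -0.01413
∂h/∂y = [(-60)·(+2.38) − 55·(+1.90)] / 11750 = -0.02105
Flow direction (−∇h) has components (+0.01413 E, +0.02105 N).
Azimuth = atan2(E, N) = atan2(+0.01413, +0.02105) = 33.9° ≈ 034°.

034°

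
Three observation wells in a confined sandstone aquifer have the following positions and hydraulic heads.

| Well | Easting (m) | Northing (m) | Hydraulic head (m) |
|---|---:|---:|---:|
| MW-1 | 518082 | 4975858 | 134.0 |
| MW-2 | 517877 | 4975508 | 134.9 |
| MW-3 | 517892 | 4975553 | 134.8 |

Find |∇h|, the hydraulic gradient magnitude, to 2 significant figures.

0.0022

Three-point gradient (reference MW-1): Δ to MW-2 = (-205, -350, +0.9), Δ to MW-3 = (-190, -305, +0.8).
∂h/∂x = -0.001384, ∂h/∂y = -0.001761 (det = -3975).
|∇h| = √(-0.001384² + -0.001761²) = 0.00224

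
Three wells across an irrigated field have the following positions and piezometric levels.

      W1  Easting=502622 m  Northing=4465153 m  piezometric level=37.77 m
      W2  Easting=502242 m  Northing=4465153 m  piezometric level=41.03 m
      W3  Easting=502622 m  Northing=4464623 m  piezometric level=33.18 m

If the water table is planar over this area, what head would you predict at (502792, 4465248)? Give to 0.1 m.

37.1 m

∂h/∂x = (41.03 − 37.77) / (502242 − 502622) = -0.008579
∂h/∂y = (33.18 − 37.77) / (4464623 − 4465153) = +0.008660
h(502792, 4465248) = 37.77 + (-0.008579)·(170) + (+0.008660)·(95) = 37.77 -1.458 +0.823 = 37.134 m.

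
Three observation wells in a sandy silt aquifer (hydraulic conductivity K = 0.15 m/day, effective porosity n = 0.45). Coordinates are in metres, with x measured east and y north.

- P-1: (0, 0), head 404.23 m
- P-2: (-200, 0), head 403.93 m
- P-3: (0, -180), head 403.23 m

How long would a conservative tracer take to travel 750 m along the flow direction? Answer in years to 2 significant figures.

∂h/∂x = (403.93 − 404.23) / (-200 − 0) = +0.001500
∂h/∂y = (403.23 − 404.23) / (-180 − 0) = +0.005556
|∇h| = √(0.001500² + 0.005556²) = 0.005755
Seepage velocity v = K·i/n = 0.15 × 0.005755 / 0.45 = 0.001918 m/day.
t = 750 / 0.001918 = 3.91e+05 days = 1.07e+03 years.

1100 years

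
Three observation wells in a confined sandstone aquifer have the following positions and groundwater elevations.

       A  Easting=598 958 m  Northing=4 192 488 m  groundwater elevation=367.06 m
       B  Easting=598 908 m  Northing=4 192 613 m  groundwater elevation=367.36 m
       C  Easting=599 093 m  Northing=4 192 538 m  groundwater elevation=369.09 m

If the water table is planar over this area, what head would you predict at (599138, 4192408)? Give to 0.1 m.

368.7 m

Three-point gradient (reference A): Δ to B = (-50, 125, +0.30), Δ to C = (135, 50, +2.03).
∂h/∂x = +0.01232, ∂h/∂y = +0.007329 (det = -19375).
h(599138, 4192408) = 367.06 + (+0.01232)·(180) + (+0.007329)·(-80) = 367.06 +2.218 -0.586 = 368.692 m.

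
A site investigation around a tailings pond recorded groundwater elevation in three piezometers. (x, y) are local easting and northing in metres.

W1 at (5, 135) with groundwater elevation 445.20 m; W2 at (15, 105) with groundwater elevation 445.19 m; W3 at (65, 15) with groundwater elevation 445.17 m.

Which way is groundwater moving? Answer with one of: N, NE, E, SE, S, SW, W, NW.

SW

With h = a·x + b·y + c and W1 as origin, the differences give:
  10·a + (-30)·b = -0.01
  60·a + (-120)·b = -0.03
Eliminate b (×(-120) and ×(-30), subtract): 600·a = 0.300 → a = ∂h/∂x = +0.0005000
Back-substitute: b = ∂h/∂y = +0.0005000.
Flow = −∇h = (-0.0005000 east, -0.0005000 north), which points southwest.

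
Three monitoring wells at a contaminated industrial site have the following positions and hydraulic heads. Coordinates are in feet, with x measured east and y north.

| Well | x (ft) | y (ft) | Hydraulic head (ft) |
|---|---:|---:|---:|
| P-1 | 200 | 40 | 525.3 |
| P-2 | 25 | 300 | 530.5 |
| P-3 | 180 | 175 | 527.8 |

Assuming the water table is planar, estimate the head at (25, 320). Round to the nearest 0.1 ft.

Taking P-1 as reference: P-2−P-1 = (-175, 260, +5.2); P-3−P-1 = (-20, 135, +2.5).
Solve a·Δx + b·Δy = Δh: det = (-175)·135 − (-20)·260 = -18425.
∂h/∂x = [(+5.2)·135 − (+2.5)·260] / -18425 = -0.002822
∂h/∂y = [(-175)·(+2.5) − (-20)·(+5.2)] / -18425 = +0.01810
h(25, 320) = 525.3 + (-0.002822)·(-175) + (+0.01810)·(280) = 525.3 +0.494 +5.068 = 530.862 ft.

530.9 ft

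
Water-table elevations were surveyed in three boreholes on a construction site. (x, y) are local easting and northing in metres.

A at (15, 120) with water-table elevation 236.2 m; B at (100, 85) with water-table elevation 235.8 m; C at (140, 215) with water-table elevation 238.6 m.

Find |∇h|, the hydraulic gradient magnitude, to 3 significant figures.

With h = a·x + b·y + c and A as origin, the differences give:
  85·a + (-35)·b = -0.4
  125·a + 95·b = +2.4
Eliminate b (×95 and ×(-35), subtract): 12450·a = 46.00 → a = ∂h/∂x = +0.003695
Back-substitute: b = ∂h/∂y = +0.02040.
|∇h| = √(0.003695² + 0.02040²) = 0.02073

0.0207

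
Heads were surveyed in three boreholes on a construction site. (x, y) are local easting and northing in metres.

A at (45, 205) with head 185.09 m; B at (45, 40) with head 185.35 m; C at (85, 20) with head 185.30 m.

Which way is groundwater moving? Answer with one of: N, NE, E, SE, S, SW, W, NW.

Taking A as reference: B−A = (0, -165, +0.26); C−A = (40, -185, +0.21).
Determinant of the coordinate differences = 0·(-185) − 40·(-165) = 6600.
∂h/∂x = [(+0.26)·(-185) − (+0.21)·(-165)] / 6600 = -0.002038
∂h/∂y = [0·(+0.21) − 40·(+0.26)] / 6600 = -0.001576
Flow = −∇h = (+0.002038 east, +0.001576 north), which points northeast.

NE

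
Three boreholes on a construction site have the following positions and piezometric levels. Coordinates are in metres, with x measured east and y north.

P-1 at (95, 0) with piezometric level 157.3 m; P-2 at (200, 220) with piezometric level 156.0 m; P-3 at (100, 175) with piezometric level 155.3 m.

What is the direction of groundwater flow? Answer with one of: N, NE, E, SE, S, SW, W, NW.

NW

With h = a·x + b·y + c and P-1 as origin, the differences give:
  105·a + 220·b = -1.3
  5·a + 175·b = -2.0
Eliminate b (×175 and ×220, subtract): 17275·a = 212.50 → a = ∂h/∂x = +0.01230
Back-substitute: b = ∂h/∂y = -0.01178.
Flow = −∇h = (-0.01230 east, +0.01178 north), which points northwest.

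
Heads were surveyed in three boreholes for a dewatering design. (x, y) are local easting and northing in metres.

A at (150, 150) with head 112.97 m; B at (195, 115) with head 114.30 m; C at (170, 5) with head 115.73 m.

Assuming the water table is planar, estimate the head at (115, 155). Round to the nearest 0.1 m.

112.3 m

Taking A as reference: B−A = (45, -35, +1.33); C−A = (20, -145, +2.76).
Solve a·Δx + b·Δy = Δh: det = 45·(-145) − 20·(-35) = -5825.
∂h/∂x = [(+1.33)·(-145) − (+2.76)·(-35)] / -5825 = +0.01652
∂h/∂y = [45·(+2.76) − 20·(+1.33)] / -5825 = -0.01676
h(115, 155) = 112.97 + (+0.01652)·(-35) + (-0.01676)·(5) = 112.97 -0.578 -0.084 = 112.308 m.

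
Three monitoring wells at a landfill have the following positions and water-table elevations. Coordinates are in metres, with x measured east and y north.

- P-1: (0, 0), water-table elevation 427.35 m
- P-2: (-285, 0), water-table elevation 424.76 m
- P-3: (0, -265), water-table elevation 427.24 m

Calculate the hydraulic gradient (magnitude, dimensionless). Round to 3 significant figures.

0.00910

∂h/∂x = (424.76 − 427.35) / (-285 − 0) = +0.009088
∂h/∂y = (427.24 − 427.35) / (-265 − 0) = +0.0004151
|∇h| = √(0.009088² + 0.0004151²) = 0.009097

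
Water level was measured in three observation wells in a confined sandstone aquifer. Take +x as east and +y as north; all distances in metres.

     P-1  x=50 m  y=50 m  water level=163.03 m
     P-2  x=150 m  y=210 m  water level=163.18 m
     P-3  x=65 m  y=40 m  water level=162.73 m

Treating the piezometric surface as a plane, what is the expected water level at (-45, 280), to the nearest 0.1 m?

166.5 m

Taking P-1 as reference: P-2−P-1 = (100, 160, +0.15); P-3−P-1 = (15, -10, -0.30).
Solve a·Δx + b·Δy = Δh: det = 100·(-10) − 15·160 = -3400.
∂h/∂x = [(+0.15)·(-10) − (-0.30)·160] / -3400 = -0.01368
∂h/∂y = [100·(-0.30) − 15·(+0.15)] / -3400 = +0.009485
h(-45, 280) = 163.03 + (-0.01368)·(-95) + (+0.009485)·(230) = 163.03 +1.299 +2.182 = 166.511 m.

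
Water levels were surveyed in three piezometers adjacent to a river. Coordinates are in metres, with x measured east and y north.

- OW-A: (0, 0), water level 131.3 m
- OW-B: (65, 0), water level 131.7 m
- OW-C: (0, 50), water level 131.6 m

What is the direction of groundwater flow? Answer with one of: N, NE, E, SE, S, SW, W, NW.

∂h/∂x = (131.7 − 131.3) / (65 − 0) = +0.006154
∂h/∂y = (131.6 − 131.3) / (50 − 0) = +0.006000
Flow = −∇h = (-0.006154 east, -0.006000 north), which points southwest.

SW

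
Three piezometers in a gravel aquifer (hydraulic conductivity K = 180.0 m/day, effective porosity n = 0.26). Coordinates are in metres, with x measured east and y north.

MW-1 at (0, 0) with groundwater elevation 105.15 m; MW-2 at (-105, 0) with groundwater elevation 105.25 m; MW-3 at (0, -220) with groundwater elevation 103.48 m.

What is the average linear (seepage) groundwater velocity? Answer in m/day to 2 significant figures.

∂h/∂x = (105.25 − 105.15) / (-105 − 0) = -0.0009524
∂h/∂y = (103.48 − 105.15) / (-220 − 0) = +0.007591
|∇h| = √(-0.0009524² + 0.007591²) = 0.007651
Seepage velocity v = K·i/n = 180.0 × 0.007651 / 0.26 = 5.297 m/day.

5.3 m/day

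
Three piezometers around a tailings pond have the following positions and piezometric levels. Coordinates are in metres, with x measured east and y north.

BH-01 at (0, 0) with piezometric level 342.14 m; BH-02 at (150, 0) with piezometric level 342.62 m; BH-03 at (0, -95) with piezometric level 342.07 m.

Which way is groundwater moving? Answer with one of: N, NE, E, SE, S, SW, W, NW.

∂h/∂x = (342.62 − 342.14) / (150 − 0) = +0.003200
∂h/∂y = (342.07 − 342.14) / (-95 − 0) = +0.0007368
Flow = −∇h = (-0.003200 east, -0.0007368 north), which points west.

W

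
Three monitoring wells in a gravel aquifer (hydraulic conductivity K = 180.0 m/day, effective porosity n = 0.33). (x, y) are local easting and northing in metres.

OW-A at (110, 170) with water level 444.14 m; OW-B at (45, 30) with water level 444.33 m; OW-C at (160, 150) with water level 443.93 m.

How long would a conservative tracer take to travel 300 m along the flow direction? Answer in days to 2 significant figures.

140 days

With h = a·x + b·y + c and OW-A as origin, the differences give:
  (-65)·a + (-140)·b = +0.19
  50·a + (-20)·b = -0.21
Eliminate b (×(-20) and ×(-140), subtract): 8300·a = -33.200 → a = ∂h/∂x = -0.004000
Back-substitute: b = ∂h/∂y = +0.0005000.
|∇h| = √(-0.004000² + 0.0005000²) = 0.004031
Seepage velocity v = K·i/n = 180.0 × 0.004031 / 0.33 = 2.199 m/day.
t = 300 / 2.199 = 136.4 days.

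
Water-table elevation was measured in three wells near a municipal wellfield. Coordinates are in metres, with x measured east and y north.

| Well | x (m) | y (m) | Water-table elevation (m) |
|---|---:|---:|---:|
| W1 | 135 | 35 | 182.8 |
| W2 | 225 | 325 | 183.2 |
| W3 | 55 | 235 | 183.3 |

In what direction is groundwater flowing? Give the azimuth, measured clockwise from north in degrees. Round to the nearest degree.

Taking W1 as reference: W2−W1 = (90, 290, +0.4); W3−W1 = (-80, 200, +0.5).
Solve a·Δx + b·Δy = Δh: det = 90·200 − (-80)·290 = 41200.
∂h/∂x = [(+0.4)·200 − (+0.5)·290] / 41200 = -0.001578
∂h/∂y = [90·(+0.5) − (-80)·(+0.4)] / 41200 = +0.001869
Flow direction (−∇h) has components (+0.001578 E, -0.001869 N).
Azimuth = atan2(E, N) = atan2(+0.001578, -0.001869) = 139.8° ≈ 140°.

140°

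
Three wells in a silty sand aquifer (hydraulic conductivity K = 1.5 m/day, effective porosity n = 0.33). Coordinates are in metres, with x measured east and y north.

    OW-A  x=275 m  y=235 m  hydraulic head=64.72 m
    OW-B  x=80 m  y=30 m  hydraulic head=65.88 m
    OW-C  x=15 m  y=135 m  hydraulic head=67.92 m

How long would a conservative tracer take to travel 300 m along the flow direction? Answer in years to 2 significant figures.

9.7 years

Taking OW-A as reference: OW-B−OW-A = (-195, -205, +1.16); OW-C−OW-A = (-260, -100, +3.20).
Determinant of the coordinate differences = (-195)·(-100) − (-260)·(-205) = -33800.
∂h/∂x = [(+1.16)·(-100) − (+3.20)·(-205)] / -33800 = -0.01598
∂h/∂y = [(-195)·(+3.20) − (-260)·(+1.16)] / -33800 = +0.009538
|∇h| = √(-0.01598² + 0.009538²) = 0.01861
Seepage velocity v = K·i/n = 1.5 × 0.01861 / 0.33 = 0.08459 m/day.
t = 300 / 0.08459 = 3547 days = 9.71 years.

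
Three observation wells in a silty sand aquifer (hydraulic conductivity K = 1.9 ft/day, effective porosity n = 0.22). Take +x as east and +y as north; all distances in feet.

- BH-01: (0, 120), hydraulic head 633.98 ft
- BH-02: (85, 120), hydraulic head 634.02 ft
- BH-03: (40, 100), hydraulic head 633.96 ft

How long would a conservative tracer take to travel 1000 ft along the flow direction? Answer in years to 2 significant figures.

160 years

With h = a·x + b·y + c and BH-01 as origin, the differences give:
  85·a + 0·b = +0.04
  40·a + (-20)·b = -0.02
Eliminate b (×(-20) and ×0, subtract): -1700·a = -0.800 → a = ∂h/∂x = +0.0004706
Back-substitute: b = ∂h/∂y = +0.001941.
|∇h| = √(0.0004706² + 0.001941²) = 0.001997
Seepage velocity v = K·i/n = 1.9 × 0.001997 / 0.22 = 0.01725 ft/day.
t = 1000 / 0.01725 = 5.797e+04 days = 159 years.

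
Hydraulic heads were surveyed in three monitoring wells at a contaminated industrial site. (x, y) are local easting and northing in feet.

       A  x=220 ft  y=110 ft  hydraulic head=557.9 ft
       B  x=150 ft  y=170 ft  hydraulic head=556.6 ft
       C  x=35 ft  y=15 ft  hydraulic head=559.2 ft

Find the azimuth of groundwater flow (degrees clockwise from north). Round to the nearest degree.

Three-point gradient (reference A): Δ to B = (-70, 60, -1.3), Δ to C = (-185, -95, +1.3).
∂h/∂x = +0.002563, ∂h/∂y = -0.01868 (det = 17750).
Flow direction (−∇h) has components (-0.002563 E, +0.01868 N).
Azimuth = atan2(E, N) = atan2(-0.002563, +0.01868) = 352.2° ≈ 352°.

352°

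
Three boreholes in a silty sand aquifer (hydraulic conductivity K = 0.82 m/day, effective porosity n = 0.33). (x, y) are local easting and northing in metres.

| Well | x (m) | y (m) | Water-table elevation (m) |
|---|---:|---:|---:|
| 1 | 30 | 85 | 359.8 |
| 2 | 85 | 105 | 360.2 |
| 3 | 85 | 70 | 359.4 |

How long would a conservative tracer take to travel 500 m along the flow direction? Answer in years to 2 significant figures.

Taking 1 as reference: 2−1 = (55, 20, +0.4); 3−1 = (55, -15, -0.4).
Determinant of the coordinate differences = 55·(-15) − 55·20 = -1925.
∂h/∂x = [(+0.4)·(-15) − (-0.4)·20] / -1925 = -0.001039
∂h/∂y = [55·(-0.4) − 55·(+0.4)] / -1925 = +0.02286
|∇h| = √(-0.001039² + 0.02286²) = 0.02288
Seepage velocity v = K·i/n = 0.82 × 0.02288 / 0.33 = 0.05685 m/day.
t = 500 / 0.05685 = 8795 days = 24.1 years.

24 years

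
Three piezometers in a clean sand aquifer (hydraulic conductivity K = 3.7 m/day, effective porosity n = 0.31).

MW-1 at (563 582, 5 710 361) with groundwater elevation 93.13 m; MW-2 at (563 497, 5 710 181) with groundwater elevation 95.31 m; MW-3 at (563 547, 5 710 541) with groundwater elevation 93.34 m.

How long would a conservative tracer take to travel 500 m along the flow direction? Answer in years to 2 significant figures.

With h = a·x + b·y + c and MW-1 as origin, the differences give:
  (-85)·a + (-180)·b = +2.18
  (-35)·a + 180·b = +0.21
Eliminate b (×180 and ×(-180), subtract): -21600·a = 430.200 → a = ∂h/∂x = -0.01992
Back-substitute: b = ∂h/∂y = -0.002706.
|∇h| = √(-0.01992² + -0.002706²) = 0.0201
Seepage velocity v = K·i/n = 3.7 × 0.0201 / 0.31 = 0.2399 m/day.
t = 500 / 0.2399 = 2084 days = 5.71 years.

5.7 years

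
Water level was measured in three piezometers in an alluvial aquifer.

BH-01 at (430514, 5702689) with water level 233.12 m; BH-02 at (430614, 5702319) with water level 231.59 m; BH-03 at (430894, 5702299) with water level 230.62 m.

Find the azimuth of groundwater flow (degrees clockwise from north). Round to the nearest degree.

135°

Differences from BH-01: to BH-02 (Δx, Δy, Δh) = (100, -370, -1.53); to BH-03 = (380, -390, -2.50).
Determinant of the coordinate differences = 100·(-390) − 380·(-370) = 101600.
∂h/∂x = [(-1.53)·(-390) − (-2.50)·(-370)] / 101600 = -0.003231
∂h/∂y = [100·(-2.50) − 380·(-1.53)] / 101600 = +0.003262
Flow direction (−∇h) has components (+0.003231 E, -0.003262 N).
Azimuth = atan2(E, N) = atan2(+0.003231, -0.003262) = 135.3° ≈ 135°.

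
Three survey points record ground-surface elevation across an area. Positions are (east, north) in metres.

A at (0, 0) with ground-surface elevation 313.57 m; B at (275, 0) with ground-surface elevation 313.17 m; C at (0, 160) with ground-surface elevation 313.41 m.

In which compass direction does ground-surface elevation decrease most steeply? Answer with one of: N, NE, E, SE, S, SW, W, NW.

NE

∂z/∂x = (313.17 − 313.57) / (275 − 0) = -0.001455
∂z/∂y = (313.41 − 313.57) / (160 − 0) = -0.0010000
Steepest decrease is along −∇f = (+0.001455 E, +0.0010000 N) → northeast.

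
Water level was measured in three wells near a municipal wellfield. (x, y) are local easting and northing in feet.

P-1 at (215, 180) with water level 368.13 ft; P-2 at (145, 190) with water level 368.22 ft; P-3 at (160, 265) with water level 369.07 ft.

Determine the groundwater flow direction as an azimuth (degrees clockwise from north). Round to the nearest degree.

Taking P-1 as reference: P-2−P-1 = (-70, 10, +0.09); P-3−P-1 = (-55, 85, +0.94).
Solve a·Δx + b·Δy = Δh: det = (-70)·85 − (-55)·10 = -5400.
∂h/∂x = [(+0.09)·85 − (+0.94)·10] / -5400 = +0.0003241
∂h/∂y = [(-70)·(+0.94) − (-55)·(+0.09)] / -5400 = +0.01127
Flow direction (−∇h) has components (-0.0003241 E, -0.01127 N).
Azimuth = atan2(E, N) = atan2(-0.0003241, -0.01127) = 181.6° ≈ 182°.

182°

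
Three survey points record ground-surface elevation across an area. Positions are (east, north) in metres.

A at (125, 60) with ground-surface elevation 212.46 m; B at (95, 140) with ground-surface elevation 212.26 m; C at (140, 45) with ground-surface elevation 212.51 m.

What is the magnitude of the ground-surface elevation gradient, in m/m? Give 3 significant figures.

Three-point gradient (reference A): Δ to B = (-30, 80, -0.20), Δ to C = (15, -15, +0.05).
∂z/∂x = +0.001333, ∂z/∂y = -0.002000 (det = -750).
|∇f| = √(0.001333² + -0.002000²) = 0.002404 m/m

0.00240 m/m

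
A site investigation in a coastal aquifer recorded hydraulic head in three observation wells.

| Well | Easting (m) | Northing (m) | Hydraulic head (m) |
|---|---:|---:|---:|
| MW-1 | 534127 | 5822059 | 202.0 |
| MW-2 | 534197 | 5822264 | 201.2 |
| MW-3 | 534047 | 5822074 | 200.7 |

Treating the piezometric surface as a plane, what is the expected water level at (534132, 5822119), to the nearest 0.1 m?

Taking MW-1 as reference: MW-2−MW-1 = (70, 205, -0.8); MW-3−MW-1 = (-80, 15, -1.3).
Solve a·Δx + b·Δy = Δh: det = 70·15 − (-80)·205 = 17450.
∂h/∂x = [(-0.8)·15 − (-1.3)·205] / 17450 = +0.01458
∂h/∂y = [70·(-1.3) − (-80)·(-0.8)] / 17450 = -0.008883
h(534132, 5822119) = 202.0 + (+0.01458)·(5) + (-0.008883)·(60) = 202.0 +0.073 -0.533 = 201.540 m.

201.5 m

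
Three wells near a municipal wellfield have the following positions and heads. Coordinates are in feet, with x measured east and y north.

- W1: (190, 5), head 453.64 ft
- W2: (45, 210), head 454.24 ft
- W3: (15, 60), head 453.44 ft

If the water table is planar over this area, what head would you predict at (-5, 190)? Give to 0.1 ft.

Three-point gradient (reference W1): Δ to W2 = (-145, 205, +0.60), Δ to W3 = (-175, 55, -0.20).
∂h/∂x = +0.002652, ∂h/∂y = +0.004803 (det = 27900).
h(-5, 190) = 453.64 + (+0.002652)·(-195) + (+0.004803)·(185) = 453.64 -0.517 +0.889 = 454.011 ft.

454.0 ft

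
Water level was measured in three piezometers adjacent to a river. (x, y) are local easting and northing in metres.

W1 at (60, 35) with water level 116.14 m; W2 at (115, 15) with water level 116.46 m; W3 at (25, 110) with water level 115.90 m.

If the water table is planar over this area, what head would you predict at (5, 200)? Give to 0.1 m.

115.7 m

Three-point gradient (reference W1): Δ to W2 = (55, -20, +0.32), Δ to W3 = (-35, 75, -0.24).
∂h/∂x = +0.005606, ∂h/∂y = -0.0005839 (det = 3425).
h(5, 200) = 116.14 + (+0.005606)·(-55) + (-0.0005839)·(165) = 116.14 -0.308 -0.096 = 115.735 m.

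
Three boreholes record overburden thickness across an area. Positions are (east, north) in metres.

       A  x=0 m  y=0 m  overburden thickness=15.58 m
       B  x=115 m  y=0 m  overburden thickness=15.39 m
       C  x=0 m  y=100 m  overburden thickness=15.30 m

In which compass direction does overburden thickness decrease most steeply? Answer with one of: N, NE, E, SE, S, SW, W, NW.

NE

∂d/∂x = (15.39 − 15.58) / (115 − 0) = -0.001652
∂d/∂y = (15.30 − 15.58) / (100 − 0) = -0.002800
Steepest decrease is along −∇f = (+0.001652 E, +0.002800 N) → northeast.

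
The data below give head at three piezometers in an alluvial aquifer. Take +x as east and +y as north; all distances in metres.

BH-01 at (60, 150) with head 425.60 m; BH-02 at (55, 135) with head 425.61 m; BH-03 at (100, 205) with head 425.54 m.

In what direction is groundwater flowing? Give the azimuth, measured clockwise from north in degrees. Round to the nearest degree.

Three-point gradient (reference BH-01): Δ to BH-02 = (-5, -15, +0.01), Δ to BH-03 = (40, 55, -0.06).
∂h/∂x = -0.001077, ∂h/∂y = -0.0003077 (det = 325).
Flow direction (−∇h) has components (+0.001077 E, +0.0003077 N).
Azimuth = atan2(E, N) = atan2(+0.001077, +0.0003077) = 74.1° ≈ 074°.

074°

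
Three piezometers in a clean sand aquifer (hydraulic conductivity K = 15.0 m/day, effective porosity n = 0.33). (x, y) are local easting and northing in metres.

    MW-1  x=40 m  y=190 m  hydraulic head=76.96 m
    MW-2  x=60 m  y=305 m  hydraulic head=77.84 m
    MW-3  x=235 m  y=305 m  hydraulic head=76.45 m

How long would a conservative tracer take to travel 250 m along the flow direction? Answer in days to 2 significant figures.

With h = a·x + b·y + c and MW-1 as origin, the differences give:
  20·a + 115·b = +0.88
  195·a + 115·b = -0.51
Eliminate b (×115 and ×115, subtract): -20125·a = 159.850 → a = ∂h/∂x = -0.007943
Back-substitute: b = ∂h/∂y = +0.009034.
|∇h| = √(-0.007943² + 0.009034²) = 0.01203
Seepage velocity v = K·i/n = 15.0 × 0.01203 / 0.33 = 0.5468 m/day.
t = 250 / 0.5468 = 457.2 days.

460 days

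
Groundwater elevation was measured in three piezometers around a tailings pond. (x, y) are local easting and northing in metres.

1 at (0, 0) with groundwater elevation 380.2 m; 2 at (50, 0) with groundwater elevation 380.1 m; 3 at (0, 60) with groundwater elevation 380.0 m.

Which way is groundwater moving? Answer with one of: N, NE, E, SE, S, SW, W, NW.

NE

∂h/∂x = (380.1 − 380.2) / (50 − 0) = -0.002000
∂h/∂y = (380.0 − 380.2) / (60 − 0) = -0.003333
Flow = −∇h = (+0.002000 east, +0.003333 north), which points northeast.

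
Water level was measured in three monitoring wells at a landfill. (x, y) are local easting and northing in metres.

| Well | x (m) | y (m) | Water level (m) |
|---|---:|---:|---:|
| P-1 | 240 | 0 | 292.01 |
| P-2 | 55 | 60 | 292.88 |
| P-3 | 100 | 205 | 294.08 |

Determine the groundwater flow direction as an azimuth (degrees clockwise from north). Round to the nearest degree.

Three-point gradient (reference P-1): Δ to P-2 = (-185, 60, +0.87), Δ to P-3 = (-140, 205, +2.07).
∂h/∂x = -0.001834, ∂h/∂y = +0.008845 (det = -29525).
Flow direction (−∇h) has components (+0.001834 E, -0.008845 N).
Azimuth = atan2(E, N) = atan2(+0.001834, -0.008845) = 168.3° ≈ 168°.

168°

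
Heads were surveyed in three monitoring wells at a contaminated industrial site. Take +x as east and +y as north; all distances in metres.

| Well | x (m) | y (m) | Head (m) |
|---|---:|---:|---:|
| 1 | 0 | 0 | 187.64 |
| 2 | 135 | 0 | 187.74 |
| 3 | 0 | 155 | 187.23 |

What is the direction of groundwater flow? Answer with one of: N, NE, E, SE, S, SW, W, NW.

∂h/∂x = (187.74 − 187.64) / (135 − 0) = +0.0007407
∂h/∂y = (187.23 − 187.64) / (155 − 0) = -0.002645
Flow = −∇h = (-0.0007407 east, +0.002645 north), which points north.

N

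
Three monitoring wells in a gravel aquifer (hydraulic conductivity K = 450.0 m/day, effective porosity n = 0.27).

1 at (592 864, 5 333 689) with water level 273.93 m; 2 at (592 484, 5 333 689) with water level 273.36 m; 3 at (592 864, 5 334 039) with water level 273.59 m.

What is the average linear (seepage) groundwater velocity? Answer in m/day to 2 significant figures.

∂h/∂x = (273.36 − 273.93) / (592484 − 592864) = +0.001500
∂h/∂y = (273.59 − 273.93) / (5334039 − 5333689) = -0.0009714
|∇h| = √(0.001500² + -0.0009714²) = 0.001787
Seepage velocity v = K·i/n = 450.0 × 0.001787 / 0.27 = 2.978 m/day.

3.0 m/day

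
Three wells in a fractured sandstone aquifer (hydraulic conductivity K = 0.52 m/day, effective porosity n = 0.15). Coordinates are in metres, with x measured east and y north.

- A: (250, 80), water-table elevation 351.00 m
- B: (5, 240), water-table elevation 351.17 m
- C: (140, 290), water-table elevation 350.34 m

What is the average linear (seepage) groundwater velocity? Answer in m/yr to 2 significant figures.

8.6 m/yr

Three-point gradient (reference A): Δ to B = (-245, 160, +0.17), Δ to C = (-110, 210, -0.66).
∂h/∂x = -0.004174, ∂h/∂y = -0.005329 (det = -33850).
|∇h| = √(-0.004174² + -0.005329²) = 0.006769
Seepage velocity v = K·i/n = 0.52 × 0.006769 / 0.15 = 0.02347 m/day = 8.572 m/yr.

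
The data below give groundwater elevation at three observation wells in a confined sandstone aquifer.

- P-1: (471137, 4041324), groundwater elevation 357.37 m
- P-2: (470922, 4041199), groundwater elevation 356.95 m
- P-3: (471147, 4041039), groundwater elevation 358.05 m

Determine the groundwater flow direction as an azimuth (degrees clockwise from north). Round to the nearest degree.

With h = a·x + b·y + c and P-1 as origin, the differences give:
  (-215)·a + (-125)·b = -0.42
  10·a + (-285)·b = +0.68
Eliminate b (×(-285) and ×(-125), subtract): 62525·a = 204.700 → a = ∂h/∂x = +0.003274
Back-substitute: b = ∂h/∂y = -0.002271.
Flow direction (−∇h) has components (-0.003274 E, +0.002271 N).
Azimuth = atan2(E, N) = atan2(-0.003274, +0.002271) = 304.7° ≈ 305°.

305°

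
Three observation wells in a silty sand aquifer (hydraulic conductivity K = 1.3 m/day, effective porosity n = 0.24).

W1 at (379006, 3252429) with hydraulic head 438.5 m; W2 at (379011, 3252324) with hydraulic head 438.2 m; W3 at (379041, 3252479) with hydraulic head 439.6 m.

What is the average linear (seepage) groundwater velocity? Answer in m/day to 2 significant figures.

0.14 m/day

Differences from W1: to W2 (Δx, Δy, Δh) = (5, -105, -0.3); to W3 = (35, 50, +1.1).
Determinant of the coordinate differences = 5·50 − 35·(-105) = 3925.
∂h/∂x = [(-0.3)·50 − (+1.1)·(-105)] / 3925 = +0.02561
∂h/∂y = [5·(+1.1) − 35·(-0.3)] / 3925 = +0.004076
|∇h| = √(0.02561² + 0.004076²) = 0.02593
Seepage velocity v = K·i/n = 1.3 × 0.02593 / 0.24 = 0.1405 m/day.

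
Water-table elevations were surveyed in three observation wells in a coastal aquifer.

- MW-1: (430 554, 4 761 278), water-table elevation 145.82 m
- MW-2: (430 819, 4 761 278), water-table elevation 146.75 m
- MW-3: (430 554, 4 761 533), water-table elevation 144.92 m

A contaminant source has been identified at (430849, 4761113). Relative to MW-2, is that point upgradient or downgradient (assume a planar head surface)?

∂h/∂x = (146.75 − 145.82) / (430819 − 430554) = +0.003509
∂h/∂y = (144.92 − 145.82) / (4761533 − 4761278) = -0.003529
Head at (430849, 4761113) = 145.82 + (+0.003509)·(295) + (-0.003529)·(-165) = 147.44 m.
That is higher than the 146.75 m at MW-2, so the point is upgradient.

upgradient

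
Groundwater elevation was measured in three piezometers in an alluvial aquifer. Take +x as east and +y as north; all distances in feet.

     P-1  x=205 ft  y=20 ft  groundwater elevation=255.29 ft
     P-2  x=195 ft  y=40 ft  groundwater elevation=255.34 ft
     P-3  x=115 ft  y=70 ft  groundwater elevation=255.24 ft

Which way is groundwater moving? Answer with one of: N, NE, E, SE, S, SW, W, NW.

SW

Taking P-1 as reference: P-2−P-1 = (-10, 20, +0.05); P-3−P-1 = (-90, 50, -0.05).
Solve a·Δx + b·Δy = Δh: det = (-10)·50 − (-90)·20 = 1300.
∂h/∂x = [(+0.05)·50 − (-0.05)·20] / 1300 = +0.002692
∂h/∂y = [(-10)·(-0.05) − (-90)·(+0.05)] / 1300 = +0.003846
Flow = −∇h = (-0.002692 east, -0.003846 north), which points southwest.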